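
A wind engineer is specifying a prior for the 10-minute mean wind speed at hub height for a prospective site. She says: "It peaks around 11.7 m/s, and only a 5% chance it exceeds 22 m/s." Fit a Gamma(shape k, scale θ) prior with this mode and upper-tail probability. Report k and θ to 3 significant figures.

Gamma(k,θ) with k>1 has mode (k−1)θ, so θ = 11.7/(k−1).
Need P(X < 22) = 0.95 with θ tied to k this way. Start at k = 2, θ = 11.7: P(X<22) ≈ 0.561.
Too low — raise k to concentrate. Iterating converges to k ≈ 7.98.
Then θ = 11.7/(7.98−1) ≈ 1.68.

k ≈ 7.98, θ ≈ 1.68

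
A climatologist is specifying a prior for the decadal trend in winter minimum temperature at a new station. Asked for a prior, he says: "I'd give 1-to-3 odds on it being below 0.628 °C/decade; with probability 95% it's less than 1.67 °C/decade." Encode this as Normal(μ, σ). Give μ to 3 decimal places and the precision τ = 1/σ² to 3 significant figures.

The p-quantile of Normal(μ,σ) is μ + z_p·σ, with z_{0.25} = -0.6745 and z_{0.95} = 1.645.
Eliminate σ: μ = (z₂·x₁ − z₁·x₂)/(z₂ − z₁) = (1.645·0.628 − (-0.6745)·1.67)/2.319 = 0.931.
Then σ = (x₂ − x₁)/(z₂ − z₁) = (1.67 − 0.628)/2.319 = 0.449.
Precision τ = 1/σ² = 1/0.4493² = 4.95.

μ = 0.931, τ = 4.95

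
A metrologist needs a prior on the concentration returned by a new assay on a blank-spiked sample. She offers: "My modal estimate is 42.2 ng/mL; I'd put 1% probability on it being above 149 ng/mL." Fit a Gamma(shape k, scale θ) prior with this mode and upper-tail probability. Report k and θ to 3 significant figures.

k ≈ 3.72, θ ≈ 15.5

Gamma(k,θ) with k>1 has mode (k−1)θ, so θ = 42.2/(k−1).
Need P(X < 149) = 0.99 with θ tied to k this way. Start at k = 2, θ = 42.2: P(X<149) ≈ 0.867.
Too low — raise k to concentrate. Iterating converges to k ≈ 3.72.
Then θ = 42.2/(3.72−1) ≈ 15.5.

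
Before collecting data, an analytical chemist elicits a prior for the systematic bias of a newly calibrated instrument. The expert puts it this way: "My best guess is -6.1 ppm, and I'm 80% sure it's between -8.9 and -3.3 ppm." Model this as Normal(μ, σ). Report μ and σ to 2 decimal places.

A symmetric 80% interval runs μ ± z·σ with z = 1.282.
Half-width = 2.8, so σ = 2.8/1.282 = 2.18.
μ is the stated best guess, -6.10.

μ = -6.10, σ = 2.18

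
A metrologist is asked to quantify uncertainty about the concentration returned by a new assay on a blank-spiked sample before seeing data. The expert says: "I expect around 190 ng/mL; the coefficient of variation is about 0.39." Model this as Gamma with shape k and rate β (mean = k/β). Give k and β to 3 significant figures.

k ≈ 6.57, β ≈ 0.0346

For Gamma(k, rate β): mean = k/β, variance = k/β², so CV = 1/√k.
CV = 0.39, hence k = 1/CV² = 6.57.
Then β = k/mean = 6.57/190 = 0.0346.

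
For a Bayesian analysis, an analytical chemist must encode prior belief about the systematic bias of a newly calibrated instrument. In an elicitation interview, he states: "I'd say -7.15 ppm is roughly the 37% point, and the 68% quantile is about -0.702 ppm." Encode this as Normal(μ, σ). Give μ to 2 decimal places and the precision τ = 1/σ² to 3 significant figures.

For Normal(μ,σ), the p-quantile is μ + z_p·σ. Here z_{0.37} = -0.3319, z_{0.68} = 0.4677.
So -7.15 = μ − 0.3319σ and -0.702 = μ + 0.4677σ.
Subtracting: σ = (-0.702 − -7.15)/(0.4677 − (-0.3319)) = 8.06.
Then μ = -7.15 − (-0.3319)·8.06 = -4.47.
Precision τ = 1/σ² = 1/8.065² = 0.0154.

μ = -4.47, τ = 0.0154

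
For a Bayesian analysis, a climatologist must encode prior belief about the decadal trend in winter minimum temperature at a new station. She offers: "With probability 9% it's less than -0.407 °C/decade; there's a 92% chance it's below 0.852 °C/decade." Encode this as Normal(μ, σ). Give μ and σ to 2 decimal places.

μ = 0.21, σ = 0.46

For Normal(μ,σ), the p-quantile is μ + z_p·σ. Here z_{0.09} = -1.341, z_{0.92} = 1.405.
So -0.407 = μ − 1.341σ and 0.852 = μ + 1.405σ.
Subtracting: σ = (0.852 − -0.407)/(1.405 − (-1.341)) = 0.46.
Then μ = -0.407 − (-1.341)·0.46 = 0.21.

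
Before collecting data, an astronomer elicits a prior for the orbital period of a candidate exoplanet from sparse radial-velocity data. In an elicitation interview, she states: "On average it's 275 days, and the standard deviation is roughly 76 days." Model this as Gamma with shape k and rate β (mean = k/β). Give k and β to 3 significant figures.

k ≈ 13.1, β ≈ 0.0476

For Gamma(k, rate β): mean = k/β, variance = k/β², so CV = 1/√k.
CV = SD/mean = 76/275 = 0.2764, hence k = 1/CV² = 13.1.
Then β = k/mean = 13.1/275 = 0.0476.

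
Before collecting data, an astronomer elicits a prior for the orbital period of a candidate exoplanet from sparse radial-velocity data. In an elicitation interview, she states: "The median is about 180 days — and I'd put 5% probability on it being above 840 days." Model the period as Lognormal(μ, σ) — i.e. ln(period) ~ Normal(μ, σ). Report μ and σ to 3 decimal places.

μ ≈ 5.193, σ ≈ 0.937

If T ~ Lognormal(μ,σ) then ln T ~ Normal(μ,σ), so the p-quantile of ln T is μ + z_p·σ.
ln(180) = 5.193 and ln(840) = 6.733; z_{0.5} = 0, z_{0.95} = 1.645.
σ = (6.733 − 5.193)/(1.645 − (0)) = 0.937.
μ = 5.193 − (0)·0.937 = 5.193.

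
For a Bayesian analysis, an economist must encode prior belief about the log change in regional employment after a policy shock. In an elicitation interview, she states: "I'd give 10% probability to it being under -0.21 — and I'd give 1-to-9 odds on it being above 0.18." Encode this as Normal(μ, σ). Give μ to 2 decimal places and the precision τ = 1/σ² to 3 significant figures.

μ = -0.01, τ = 43.2

The p-quantile of Normal(μ,σ) is μ + z_p·σ, with z_{0.1} = -1.282 and z_{0.9} = 1.282.
Eliminate σ: μ = (z₂·x₁ − z₁·x₂)/(z₂ − z₁) = (1.282·-0.21 − (-1.282)·0.18)/2.563 = -0.01.
Then σ = (x₂ − x₁)/(z₂ − z₁) = (0.18 − -0.21)/2.563 = 0.15.
Precision τ = 1/σ² = 1/0.1522² = 43.2.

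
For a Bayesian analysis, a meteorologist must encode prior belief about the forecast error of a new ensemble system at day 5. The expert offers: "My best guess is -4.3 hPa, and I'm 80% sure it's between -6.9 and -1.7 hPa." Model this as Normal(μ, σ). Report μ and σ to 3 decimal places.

μ = -4.300, σ = 2.029

A symmetric 80% interval runs μ ± z·σ with z = 1.282.
Half-width = 2.6, so σ = 2.6/1.282 = 2.029.
μ is the stated best guess, -4.300.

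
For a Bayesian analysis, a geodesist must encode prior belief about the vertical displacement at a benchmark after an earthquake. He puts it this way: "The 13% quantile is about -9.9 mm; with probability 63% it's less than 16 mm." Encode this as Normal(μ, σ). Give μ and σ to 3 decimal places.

μ = 10.106, σ = 17.761

The p-quantile of Normal(μ,σ) is μ + z_p·σ, with z_{0.13} = -1.126 and z_{0.63} = 0.3319.
Eliminate σ: μ = (z₂·x₁ − z₁·x₂)/(z₂ − z₁) = (0.3319·-9.9 − (-1.126)·16)/1.458 = 10.106.
Then σ = (x₂ − x₁)/(z₂ − z₁) = (16 − -9.9)/1.458 = 17.761.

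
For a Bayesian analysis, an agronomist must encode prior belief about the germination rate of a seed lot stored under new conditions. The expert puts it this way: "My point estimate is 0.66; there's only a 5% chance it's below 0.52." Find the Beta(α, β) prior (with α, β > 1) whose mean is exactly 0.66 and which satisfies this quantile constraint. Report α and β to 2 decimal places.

With mean 0.66 fixed, write α = 0.66s, β = 0.34s where s = α+β.
Need P(θ < 0.52) = 0.05 under Beta(0.66s, 0.34s). Normal approximation: (q−m)/√(m(1−m)/s) ≈ z_{0.05} = -1.64, so s ≈ 0.66·0.34·(-1.64)²/(0.52−0.66)² = 31.0.
At s = 31.0: P(θ<0.52) ≈ 0.054. Adjusting to match 0.05 gives s ≈ 32.65.
So α = 0.66·32.65 ≈ 21.55, β = 0.34·32.65 ≈ 11.10.

α ≈ 21.55, β ≈ 11.10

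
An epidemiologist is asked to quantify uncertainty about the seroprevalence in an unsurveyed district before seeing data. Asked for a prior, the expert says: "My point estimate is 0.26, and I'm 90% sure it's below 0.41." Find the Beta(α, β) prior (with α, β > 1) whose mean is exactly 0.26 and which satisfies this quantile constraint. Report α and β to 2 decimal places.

α ≈ 3.86, β ≈ 10.99

With mean 0.26 fixed, write α = 0.26s, β = 0.74s where s = α+β.
Need P(θ < 0.41) = 0.9 under Beta(0.26s, 0.74s). Normal approximation: (q−m)/√(m(1−m)/s) ≈ z_{0.9} = 1.28, so s ≈ 0.26·0.74·(1.28)²/(0.41−0.26)² = 14.0.
At s = 14.0: P(θ<0.41) ≈ 0.894. Adjusting to match 0.9 gives s ≈ 14.85.
So α = 0.26·14.85 ≈ 3.86, β = 0.74·14.85 ≈ 10.99.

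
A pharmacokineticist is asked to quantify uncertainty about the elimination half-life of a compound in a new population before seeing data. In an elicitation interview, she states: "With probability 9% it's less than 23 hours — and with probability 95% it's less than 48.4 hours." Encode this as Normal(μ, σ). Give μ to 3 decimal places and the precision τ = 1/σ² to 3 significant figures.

μ = 34.406, τ = 0.0138

The p-quantile of Normal(μ,σ) is μ + z_p·σ, with z_{0.09} = -1.341 and z_{0.95} = 1.645.
Eliminate σ: μ = (z₂·x₁ − z₁·x₂)/(z₂ − z₁) = (1.645·23 − (-1.341)·48.4)/2.986 = 34.406.
Then σ = (x₂ − x₁)/(z₂ − z₁) = (48.4 − 23)/2.986 = 8.507.
Precision τ = 1/σ² = 1/8.507² = 0.0138.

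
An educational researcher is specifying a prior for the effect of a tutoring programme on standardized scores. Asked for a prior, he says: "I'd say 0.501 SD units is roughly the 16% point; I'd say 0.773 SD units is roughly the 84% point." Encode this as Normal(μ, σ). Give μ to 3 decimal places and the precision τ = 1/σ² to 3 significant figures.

The p-quantile of Normal(μ,σ) is μ + z_p·σ, with z_{0.16} = -0.9945 and z_{0.84} = 0.9945.
Eliminate σ: μ = (z₂·x₁ − z₁·x₂)/(z₂ − z₁) = (0.9945·0.501 − (-0.9945)·0.773)/1.989 = 0.637.
Then σ = (x₂ − x₁)/(z₂ − z₁) = (0.773 − 0.501)/1.989 = 0.137.
Precision τ = 1/σ² = 1/0.1368² = 53.5.

μ = 0.637, τ = 53.5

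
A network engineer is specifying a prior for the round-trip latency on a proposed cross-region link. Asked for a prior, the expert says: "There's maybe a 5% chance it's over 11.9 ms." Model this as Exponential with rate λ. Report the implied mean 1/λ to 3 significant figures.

P(T > 11.9) = e^(−λ·11.9) = 0.05, so λ = −ln(0.05)/11.9 = 0.252.
Mean = 1/λ = 3.97 ms.

mean ≈ 3.97 ms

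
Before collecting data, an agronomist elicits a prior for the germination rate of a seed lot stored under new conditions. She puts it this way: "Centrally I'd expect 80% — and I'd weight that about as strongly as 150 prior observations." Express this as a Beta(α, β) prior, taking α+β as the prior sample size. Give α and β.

Under the effective-sample-size interpretation, Beta(α, β) has prior mean α/(α+β) and prior sample size α+β.
So α+β = 150 and α/(α+β) = 0.8, giving α = 0.8·150 = 120 and β = 150 − 120 = 30.

α = 120, β = 30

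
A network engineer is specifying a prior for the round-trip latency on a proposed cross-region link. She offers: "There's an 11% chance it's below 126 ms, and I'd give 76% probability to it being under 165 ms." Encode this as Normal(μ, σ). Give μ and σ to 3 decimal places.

For Normal(μ,σ), the p-quantile is μ + z_p·σ. Here z_{0.11} = -1.227, z_{0.76} = 0.7063.
So 126 = μ − 1.227σ and 165 = μ + 0.7063σ.
Subtracting: σ = (165 − 126)/(0.7063 − (-1.227)) = 20.178.
Then μ = 126 − (-1.227)·20.178 = 150.748.

μ = 150.748, σ = 20.178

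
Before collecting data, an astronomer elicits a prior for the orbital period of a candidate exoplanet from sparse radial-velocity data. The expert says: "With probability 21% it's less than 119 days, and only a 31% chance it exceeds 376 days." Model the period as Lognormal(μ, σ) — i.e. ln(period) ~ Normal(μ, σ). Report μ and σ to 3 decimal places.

If T ~ Lognormal(μ,σ) then ln T ~ Normal(μ,σ), so the p-quantile of ln T is μ + z_p·σ.
ln(119) = 4.779 and ln(376) = 5.93; z_{0.21} = -0.8064, z_{0.69} = 0.4959.
σ = (5.93 − 4.779)/(0.4959 − (-0.8064)) = 0.883.
μ = 4.779 − (-0.8064)·0.883 = 5.492.

μ ≈ 5.492, σ ≈ 0.883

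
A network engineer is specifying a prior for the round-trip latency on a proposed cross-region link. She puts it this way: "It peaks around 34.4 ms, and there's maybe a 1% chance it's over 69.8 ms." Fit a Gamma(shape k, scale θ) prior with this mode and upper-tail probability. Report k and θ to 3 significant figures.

Gamma(k,θ) with k>1 has mode (k−1)θ, so θ = 34.4/(k−1).
Need P(X < 69.8) = 0.99 with θ tied to k this way. Start at k = 2, θ = 34.4: P(X<69.8) ≈ 0.602.
Too low — raise k to concentrate. Iterating converges to k ≈ 10.8.
Then θ = 34.4/(10.8−1) ≈ 3.52.

k ≈ 10.8, θ ≈ 3.52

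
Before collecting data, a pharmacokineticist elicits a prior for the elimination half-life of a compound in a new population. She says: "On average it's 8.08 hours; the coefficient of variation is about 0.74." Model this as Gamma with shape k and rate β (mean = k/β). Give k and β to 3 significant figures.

For Gamma(k, rate β): mean = k/β, variance = k/β², so CV = 1/√k.
CV = 0.74, hence k = 1/CV² = 1.83.
Then β = k/mean = 1.83/8.08 = 0.226.

k ≈ 1.83, β ≈ 0.226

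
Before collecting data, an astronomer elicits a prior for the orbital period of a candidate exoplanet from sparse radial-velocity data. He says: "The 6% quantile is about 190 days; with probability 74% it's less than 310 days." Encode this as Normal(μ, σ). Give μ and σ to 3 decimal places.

μ = 274.878, σ = 54.592

For Normal(μ,σ), the p-quantile is μ + z_p·σ. Here z_{0.06} = -1.555, z_{0.74} = 0.6433.
So 190 = μ − 1.555σ and 310 = μ + 0.6433σ.
Subtracting: σ = (310 − 190)/(0.6433 − (-1.555)) = 54.592.
Then μ = 190 − (-1.555)·54.592 = 274.878.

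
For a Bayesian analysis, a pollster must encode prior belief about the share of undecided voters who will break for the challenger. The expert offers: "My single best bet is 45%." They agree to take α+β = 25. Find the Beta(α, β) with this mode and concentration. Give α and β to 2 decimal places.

α = 11.35, β = 13.65

For α,β > 1 the Beta mode is (α−1)/(α+β−2). With α+β = 25, the mode is (α−1)/23.
Set (α−1)/23 = 0.45 → α = 1 + 0.45·23 = 11.35.
β = 25 − α = 13.65.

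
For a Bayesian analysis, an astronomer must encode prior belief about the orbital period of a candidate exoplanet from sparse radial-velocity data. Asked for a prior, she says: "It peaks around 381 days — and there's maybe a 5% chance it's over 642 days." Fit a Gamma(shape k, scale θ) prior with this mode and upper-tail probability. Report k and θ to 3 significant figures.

Gamma(k,θ) with k>1 has mode (k−1)θ, so θ = 381/(k−1).
Need P(X < 642) = 0.95 with θ tied to k this way. Start at k = 2, θ = 381: P(X<642) ≈ 0.502.
Too low — raise k to concentrate. Iterating converges to k ≈ 11.3.
Then θ = 381/(11.3−1) ≈ 37.1.

k ≈ 11.3, θ ≈ 37.1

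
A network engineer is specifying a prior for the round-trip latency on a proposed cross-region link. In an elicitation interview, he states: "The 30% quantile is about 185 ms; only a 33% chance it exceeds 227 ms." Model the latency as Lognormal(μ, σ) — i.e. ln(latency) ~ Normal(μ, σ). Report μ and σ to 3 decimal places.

μ ≈ 5.332, σ ≈ 0.212

If T ~ Lognormal(μ,σ) then ln T ~ Normal(μ,σ), so the p-quantile of ln T is μ + z_p·σ.
ln(185) = 5.22 and ln(227) = 5.425; z_{0.3} = -0.5244, z_{0.67} = 0.4399.
σ = (5.425 − 5.22)/(0.4399 − (-0.5244)) = 0.212.
μ = 5.22 − (-0.5244)·0.212 = 5.332.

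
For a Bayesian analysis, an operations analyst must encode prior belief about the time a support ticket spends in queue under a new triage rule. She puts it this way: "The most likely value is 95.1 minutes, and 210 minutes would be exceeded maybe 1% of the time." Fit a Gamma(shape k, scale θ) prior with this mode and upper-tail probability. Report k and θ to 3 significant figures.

k ≈ 8.68, θ ≈ 12.4

Gamma(k,θ) with k>1 has mode (k−1)θ, so θ = 95.1/(k−1).
Need P(X < 210) = 0.99 with θ tied to k this way. Start at k = 2, θ = 95.1: P(X<210) ≈ 0.647.
Too low — raise k to concentrate. Iterating converges to k ≈ 8.68.
Then θ = 95.1/(8.68−1) ≈ 12.4.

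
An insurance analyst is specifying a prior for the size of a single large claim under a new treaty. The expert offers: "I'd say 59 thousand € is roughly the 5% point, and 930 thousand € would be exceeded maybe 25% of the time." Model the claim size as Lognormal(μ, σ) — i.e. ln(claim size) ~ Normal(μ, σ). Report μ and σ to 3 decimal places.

If T ~ Lognormal(μ,σ) then ln T ~ Normal(μ,σ), so the p-quantile of ln T is μ + z_p·σ.
ln(59) = 4.078 and ln(930) = 6.835; z_{0.05} = -1.645, z_{0.75} = 0.6745.
σ = (6.835 − 4.078)/(0.6745 − (-1.645)) = 1.189.
μ = 4.078 − (-1.645)·1.189 = 6.033.

μ ≈ 6.033, σ ≈ 1.189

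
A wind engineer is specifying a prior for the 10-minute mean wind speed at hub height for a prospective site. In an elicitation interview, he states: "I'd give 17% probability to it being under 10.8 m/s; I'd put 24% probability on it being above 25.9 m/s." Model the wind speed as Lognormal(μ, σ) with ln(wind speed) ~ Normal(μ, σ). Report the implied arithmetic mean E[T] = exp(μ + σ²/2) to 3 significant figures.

E[T] ≈ 20.5 m/s

If T ~ Lognormal(μ,σ) then ln T ~ Normal(μ,σ), so the p-quantile of ln T is μ + z_p·σ.
ln(10.8) = 2.38 and ln(25.9) = 3.254; z_{0.17} = -0.9542, z_{0.76} = 0.7063.
σ = (3.254 − 2.38)/(0.7063 − (-0.9542)) = 0.527.
μ = 2.38 − (-0.9542)·0.527 = 2.882.
E[T] = exp(μ + σ²/2) = exp(2.882 + 0.1387) = 20.5 m/s.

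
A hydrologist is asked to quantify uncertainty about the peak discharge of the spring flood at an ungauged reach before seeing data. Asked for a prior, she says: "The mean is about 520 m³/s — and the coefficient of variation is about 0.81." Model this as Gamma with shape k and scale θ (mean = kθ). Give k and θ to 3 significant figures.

k ≈ 1.52, θ ≈ 341

For Gamma(k, scale θ): mean = kθ, variance = kθ², so CV = 1/√k.
CV = 0.81, hence k = 1/CV² = 1.52.
Then θ = mean/k = 520/1.52 = 341.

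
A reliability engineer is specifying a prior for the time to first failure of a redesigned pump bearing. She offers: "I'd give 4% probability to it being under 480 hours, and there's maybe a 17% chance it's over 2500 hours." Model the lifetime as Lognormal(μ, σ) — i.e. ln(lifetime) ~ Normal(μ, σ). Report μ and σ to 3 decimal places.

If T ~ Lognormal(μ,σ) then ln T ~ Normal(μ,σ), so the p-quantile of ln T is μ + z_p·σ.
ln(480) = 6.174 and ln(2500) = 7.824; z_{0.04} = -1.751, z_{0.83} = 0.9542.
σ = (7.824 − 6.174)/(0.9542 − (-1.751)) = 0.610.
μ = 6.174 − (-1.751)·0.610 = 7.242.

μ ≈ 7.242, σ ≈ 0.610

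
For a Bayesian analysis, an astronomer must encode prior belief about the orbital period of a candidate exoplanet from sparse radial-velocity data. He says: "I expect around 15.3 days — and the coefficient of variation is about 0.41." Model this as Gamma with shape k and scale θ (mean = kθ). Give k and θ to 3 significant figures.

For Gamma(k, scale θ): mean = kθ, variance = kθ², so CV = 1/√k.
CV = 0.41, hence k = 1/CV² = 5.95.
Then θ = mean/k = 15.3/5.95 = 2.57.

k ≈ 5.95, θ ≈ 2.57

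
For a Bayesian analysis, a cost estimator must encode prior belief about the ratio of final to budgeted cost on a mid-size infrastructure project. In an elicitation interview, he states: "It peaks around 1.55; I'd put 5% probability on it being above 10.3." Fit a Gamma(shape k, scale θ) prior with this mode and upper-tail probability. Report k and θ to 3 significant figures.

k ≈ 1.62, θ ≈ 2.51

Gamma(k,θ) with k>1 has mode (k−1)θ, so θ = 1.55/(k−1).
Need P(X < 10.3) = 0.95 with θ tied to k this way. Start at k = 2, θ = 1.55: P(X<10.3) ≈ 0.990.
Too high — lower k to spread out. Iterating converges to k ≈ 1.62.
Then θ = 1.55/(1.62−1) ≈ 2.51.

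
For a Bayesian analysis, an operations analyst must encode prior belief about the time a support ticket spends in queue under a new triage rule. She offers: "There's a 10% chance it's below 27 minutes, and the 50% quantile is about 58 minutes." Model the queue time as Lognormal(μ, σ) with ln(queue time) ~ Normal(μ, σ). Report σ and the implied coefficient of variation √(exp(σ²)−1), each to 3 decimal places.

σ ≈ 0.597, CV ≈ 0.654

If T ~ Lognormal(μ,σ) then ln T ~ Normal(μ,σ), so the p-quantile of ln T is μ + z_p·σ.
ln(27) = 3.296 and ln(58) = 4.06; z_{0.1} = -1.282, z_{0.5} = 0.
σ = (4.06 − 3.296)/(0 − (-1.282)) = 0.597.
μ = 3.296 − (-1.282)·0.597 = 4.060.
CV = √(exp(σ²)−1) = √(exp(0.3560)−1) = 0.654.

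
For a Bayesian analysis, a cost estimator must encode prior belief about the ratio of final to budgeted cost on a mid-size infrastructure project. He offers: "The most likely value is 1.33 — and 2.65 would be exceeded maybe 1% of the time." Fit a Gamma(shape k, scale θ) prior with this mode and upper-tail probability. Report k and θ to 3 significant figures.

Gamma(k,θ) with k>1 has mode (k−1)θ, so θ = 1.33/(k−1).
Need P(X < 2.65) = 0.99 with θ tied to k this way. Start at k = 2, θ = 1.33: P(X<2.65) ≈ 0.592.
Too low — raise k to concentrate. Iterating converges to k ≈ 11.3.
Then θ = 1.33/(11.3−1) ≈ 0.129.

k ≈ 11.3, θ ≈ 0.129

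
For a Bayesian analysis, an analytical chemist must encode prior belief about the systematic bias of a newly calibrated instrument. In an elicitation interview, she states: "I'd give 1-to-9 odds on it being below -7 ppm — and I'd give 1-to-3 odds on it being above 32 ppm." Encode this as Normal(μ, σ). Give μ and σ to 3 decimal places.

For Normal(μ,σ), the p-quantile is μ + z_p·σ. Here z_{0.1} = -1.282, z_{0.75} = 0.6745.
So -7 = μ − 1.282σ and 32 = μ + 0.6745σ.
Subtracting: σ = (32 − -7)/(0.6745 − (-1.282)) = 19.938.
Then μ = -7 − (-1.282)·19.938 = 18.552.

μ = 18.552, σ = 19.938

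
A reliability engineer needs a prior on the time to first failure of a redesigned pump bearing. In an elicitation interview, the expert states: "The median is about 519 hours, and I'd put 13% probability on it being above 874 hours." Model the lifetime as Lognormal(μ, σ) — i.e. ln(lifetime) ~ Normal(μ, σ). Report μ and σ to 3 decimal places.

If T ~ Lognormal(μ,σ) then ln T ~ Normal(μ,σ), so the p-quantile of ln T is μ + z_p·σ.
ln(519) = 6.252 and ln(874) = 6.773; z_{0.5} = 0, z_{0.87} = 1.126.
σ = (6.773 − 6.252)/(1.126 − (0)) = 0.463.
μ = 6.252 − (0)·0.463 = 6.252.

μ ≈ 6.252, σ ≈ 0.463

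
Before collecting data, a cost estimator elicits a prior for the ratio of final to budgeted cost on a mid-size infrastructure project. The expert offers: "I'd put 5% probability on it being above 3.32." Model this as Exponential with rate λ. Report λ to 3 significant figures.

P(T > 3.32) = e^(−λ·3.32) = 0.05, so λ = −ln(0.05)/3.32 = 0.902.

λ ≈ 0.902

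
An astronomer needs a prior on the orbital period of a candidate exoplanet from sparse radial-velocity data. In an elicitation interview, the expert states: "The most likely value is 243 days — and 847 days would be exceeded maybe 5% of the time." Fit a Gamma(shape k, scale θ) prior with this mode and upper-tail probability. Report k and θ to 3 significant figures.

Gamma(k,θ) with k>1 has mode (k−1)θ, so θ = 243/(k−1).
Need P(X < 847) = 0.95 with θ tied to k this way. Start at k = 2, θ = 243: P(X<847) ≈ 0.863.
Too low — raise k to concentrate. Iterating converges to k ≈ 2.66.
Then θ = 243/(2.66−1) ≈ 147.

k ≈ 2.66, θ ≈ 147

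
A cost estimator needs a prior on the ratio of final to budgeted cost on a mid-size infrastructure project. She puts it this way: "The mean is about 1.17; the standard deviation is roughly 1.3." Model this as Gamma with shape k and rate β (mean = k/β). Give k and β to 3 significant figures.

For Gamma(k, rate β): mean = k/β, variance = k/β², so CV = 1/√k.
CV = SD/mean = 1.3/1.17 = 1.111, hence k = 1/CV² = 0.81.
Then β = k/mean = 0.81/1.17 = 0.692.

k ≈ 0.81, β ≈ 0.692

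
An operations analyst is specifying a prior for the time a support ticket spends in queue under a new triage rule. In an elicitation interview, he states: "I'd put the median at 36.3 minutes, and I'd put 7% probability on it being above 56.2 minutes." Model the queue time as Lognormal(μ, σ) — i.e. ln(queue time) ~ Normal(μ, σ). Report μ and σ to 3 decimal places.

If T ~ Lognormal(μ,σ) then ln T ~ Normal(μ,σ), so the p-quantile of ln T is μ + z_p·σ.
ln(36.3) = 3.592 and ln(56.2) = 4.029; z_{0.5} = 0, z_{0.93} = 1.476.
σ = (4.029 − 3.592)/(1.476 − (0)) = 0.296.
μ = 3.592 − (0)·0.296 = 3.592.

μ ≈ 3.592, σ ≈ 0.296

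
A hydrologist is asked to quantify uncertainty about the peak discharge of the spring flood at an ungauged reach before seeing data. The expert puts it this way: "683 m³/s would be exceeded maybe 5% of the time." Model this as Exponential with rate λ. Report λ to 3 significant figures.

λ ≈ 0.00439

P(T > 683.0) = e^(−λ·683.0) = 0.05, so λ = −ln(0.05)/683.0 = 0.00439.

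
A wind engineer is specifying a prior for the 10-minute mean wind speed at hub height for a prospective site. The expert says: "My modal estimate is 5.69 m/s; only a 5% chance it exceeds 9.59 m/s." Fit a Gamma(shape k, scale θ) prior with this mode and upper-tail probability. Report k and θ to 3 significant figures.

Gamma(k,θ) with k>1 has mode (k−1)θ, so θ = 5.69/(k−1).
Need P(X < 9.59) = 0.95 with θ tied to k this way. Start at k = 2, θ = 5.69: P(X<9.59) ≈ 0.502.
Too low — raise k to concentrate. Iterating converges to k ≈ 11.2.
Then θ = 5.69/(11.2−1) ≈ 0.555.

k ≈ 11.2, θ ≈ 0.555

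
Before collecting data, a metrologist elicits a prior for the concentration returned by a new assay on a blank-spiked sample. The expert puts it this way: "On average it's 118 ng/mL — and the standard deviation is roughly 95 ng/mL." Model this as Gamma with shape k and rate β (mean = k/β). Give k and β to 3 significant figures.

k ≈ 1.54, β ≈ 0.0131

For Gamma(k, rate β): mean = k/β, variance = k/β², so CV = 1/√k.
CV = SD/mean = 95/118 = 0.8051, hence k = 1/CV² = 1.54.
Then β = k/mean = 1.54/118 = 0.0131.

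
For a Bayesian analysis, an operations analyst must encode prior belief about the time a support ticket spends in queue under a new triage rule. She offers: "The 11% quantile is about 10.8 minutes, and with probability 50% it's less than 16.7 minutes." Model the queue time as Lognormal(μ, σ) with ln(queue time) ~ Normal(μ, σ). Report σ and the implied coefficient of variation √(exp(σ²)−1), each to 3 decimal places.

If T ~ Lognormal(μ,σ) then ln T ~ Normal(μ,σ), so the p-quantile of ln T is μ + z_p·σ.
ln(10.8) = 2.38 and ln(16.7) = 2.815; z_{0.11} = -1.227, z_{0.5} = 0.
σ = (2.815 − 2.38)/(0 − (-1.227)) = 0.355.
μ = 2.38 − (-1.227)·0.355 = 2.815.
CV = √(exp(σ²)−1) = √(exp(0.1263)−1) = 0.367.

σ ≈ 0.355, CV ≈ 0.367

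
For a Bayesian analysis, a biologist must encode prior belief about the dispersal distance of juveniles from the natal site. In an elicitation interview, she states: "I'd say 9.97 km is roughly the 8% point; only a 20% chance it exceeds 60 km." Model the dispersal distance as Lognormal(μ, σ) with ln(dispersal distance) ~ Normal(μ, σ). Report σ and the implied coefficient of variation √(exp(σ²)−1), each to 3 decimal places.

If T ~ Lognormal(μ,σ) then ln T ~ Normal(μ,σ), so the p-quantile of ln T is μ + z_p·σ.
ln(9.97) = 2.3 and ln(60) = 4.094; z_{0.08} = -1.405, z_{0.8} = 0.8416.
σ = (4.094 − 2.3)/(0.8416 − (-1.405)) = 0.799.
μ = 2.3 − (-1.405)·0.799 = 3.422.
CV = √(exp(σ²)−1) = √(exp(0.6382)−1) = 0.945.

σ ≈ 0.799, CV ≈ 0.945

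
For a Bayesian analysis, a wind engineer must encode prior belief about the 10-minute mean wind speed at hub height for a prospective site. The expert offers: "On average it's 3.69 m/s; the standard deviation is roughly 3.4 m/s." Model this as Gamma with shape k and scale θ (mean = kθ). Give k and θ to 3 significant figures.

k ≈ 1.18, θ ≈ 3.13

For Gamma(k, scale θ): mean = kθ, variance = kθ², so CV = 1/√k.
CV = SD/mean = 3.4/3.69 = 0.9214, hence k = 1/CV² = 1.18.
Then θ = mean/k = 3.69/1.18 = 3.13.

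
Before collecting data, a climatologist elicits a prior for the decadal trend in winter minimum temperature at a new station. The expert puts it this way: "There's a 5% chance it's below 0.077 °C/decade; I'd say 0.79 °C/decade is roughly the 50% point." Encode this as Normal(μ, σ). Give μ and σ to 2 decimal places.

μ = 0.79, σ = 0.43

The p-quantile of Normal(μ,σ) is μ + z_p·σ, with z_{0.05} = -1.645 and z_{0.5} = 0.
Eliminate σ: μ = (z₂·x₁ − z₁·x₂)/(z₂ − z₁) = (0·0.077 − (-1.645)·0.79)/1.645 = 0.79.
Then σ = (x₂ − x₁)/(z₂ − z₁) = (0.79 − 0.077)/1.645 = 0.43.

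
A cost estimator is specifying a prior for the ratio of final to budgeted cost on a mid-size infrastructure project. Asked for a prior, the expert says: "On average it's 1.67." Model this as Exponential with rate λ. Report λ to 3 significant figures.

λ ≈ 0.599

Exponential mean = 1/λ, so λ = 1/1.67 = 0.599.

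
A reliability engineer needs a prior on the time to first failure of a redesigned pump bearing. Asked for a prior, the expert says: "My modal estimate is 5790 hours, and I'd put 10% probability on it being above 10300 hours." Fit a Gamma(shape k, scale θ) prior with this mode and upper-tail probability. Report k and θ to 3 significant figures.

k ≈ 6.73, θ ≈ 1010

Gamma(k,θ) with k>1 has mode (k−1)θ, so θ = 5790/(k−1).
Need P(X < 10300) = 0.9 with θ tied to k this way. Start at k = 2, θ = 5790: P(X<10300) ≈ 0.531.
Too low — raise k to concentrate. Iterating converges to k ≈ 6.73.
Then θ = 5790/(6.73−1) ≈ 1010.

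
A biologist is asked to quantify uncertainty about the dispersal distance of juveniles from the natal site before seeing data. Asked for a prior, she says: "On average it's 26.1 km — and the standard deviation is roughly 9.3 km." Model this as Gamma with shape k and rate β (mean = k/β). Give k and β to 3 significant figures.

For Gamma(k, rate β): mean = k/β, variance = k/β², so CV = 1/√k.
CV = SD/mean = 9.3/26.1 = 0.3563, hence k = 1/CV² = 7.88.
Then β = k/mean = 7.88/26.1 = 0.302.

k ≈ 7.88, β ≈ 0.302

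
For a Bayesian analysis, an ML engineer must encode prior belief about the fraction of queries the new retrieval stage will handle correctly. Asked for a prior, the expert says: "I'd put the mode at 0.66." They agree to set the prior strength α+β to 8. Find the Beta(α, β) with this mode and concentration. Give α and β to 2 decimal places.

α = 4.96, β = 3.04

For α,β > 1 the Beta mode is (α−1)/(α+β−2). With α+β = 8, the mode is (α−1)/6.
Set (α−1)/6 = 0.66 → α = 1 + 0.66·6 = 4.96.
β = 8 − α = 3.04.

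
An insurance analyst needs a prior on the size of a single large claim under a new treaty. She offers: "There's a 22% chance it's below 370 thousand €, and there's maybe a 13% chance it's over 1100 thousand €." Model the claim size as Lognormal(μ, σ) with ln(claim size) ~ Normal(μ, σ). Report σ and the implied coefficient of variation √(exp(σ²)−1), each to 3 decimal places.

σ ≈ 0.574, CV ≈ 0.625

If T ~ Lognormal(μ,σ) then ln T ~ Normal(μ,σ), so the p-quantile of ln T is μ + z_p·σ.
ln(370) = 5.914 and ln(1100) = 7.003; z_{0.22} = -0.7722, z_{0.87} = 1.126.
σ = (7.003 − 5.914)/(1.126 − (-0.7722)) = 0.574.
μ = 5.914 − (-0.7722)·0.574 = 6.357.
CV = √(exp(σ²)−1) = √(exp(0.3293)−1) = 0.625.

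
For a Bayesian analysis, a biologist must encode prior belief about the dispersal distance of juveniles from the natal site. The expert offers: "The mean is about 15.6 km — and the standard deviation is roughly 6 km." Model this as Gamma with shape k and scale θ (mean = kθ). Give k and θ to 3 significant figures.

For Gamma(k, scale θ): mean = kθ, variance = kθ², so CV = 1/√k.
CV = SD/mean = 6/15.6 = 0.3846, hence k = 1/CV² = 6.76.
Then θ = mean/k = 15.6/6.76 = 2.31.

k ≈ 6.76, θ ≈ 2.31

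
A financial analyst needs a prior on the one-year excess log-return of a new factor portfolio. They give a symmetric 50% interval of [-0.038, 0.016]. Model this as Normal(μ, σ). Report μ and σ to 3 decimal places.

A symmetric 50% interval runs μ ± z·σ with z = 0.6745.
Half-width = 0.027, so σ = 0.027/0.6745 = 0.040.
μ is the interval midpoint, -0.011.

μ = -0.011, σ = 0.040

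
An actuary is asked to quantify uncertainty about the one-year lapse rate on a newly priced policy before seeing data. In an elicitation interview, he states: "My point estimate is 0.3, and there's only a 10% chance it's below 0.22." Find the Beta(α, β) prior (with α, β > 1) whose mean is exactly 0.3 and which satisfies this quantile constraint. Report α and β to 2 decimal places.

α ≈ 15.32, β ≈ 35.76

With mean 0.3 fixed, write α = 0.3s, β = 0.7s where s = α+β.
Need P(θ < 0.22) = 0.1 under Beta(0.3s, 0.7s). Normal approximation: (q−m)/√(m(1−m)/s) ≈ z_{0.1} = -1.28, so s ≈ 0.3·0.7·(-1.28)²/(0.22−0.3)² = 53.9.
At s = 53.9: P(θ<0.22) ≈ 0.094. Adjusting to match 0.1 gives s ≈ 51.08.
So α = 0.3·51.08 ≈ 15.32, β = 0.7·51.08 ≈ 35.76.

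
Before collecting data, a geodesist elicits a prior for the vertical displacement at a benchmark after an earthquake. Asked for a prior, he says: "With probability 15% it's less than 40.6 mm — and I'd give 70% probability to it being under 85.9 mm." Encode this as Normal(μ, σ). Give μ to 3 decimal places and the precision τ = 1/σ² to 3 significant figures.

μ = 70.680, τ = 0.00119

For Normal(μ,σ), the p-quantile is μ + z_p·σ. Here z_{0.15} = -1.036, z_{0.7} = 0.5244.
So 40.6 = μ − 1.036σ and 85.9 = μ + 0.5244σ.
Subtracting: σ = (85.9 − 40.6)/(0.5244 − (-1.036)) = 29.023.
Then μ = 40.6 − (-1.036)·29.023 = 70.680.
Precision τ = 1/σ² = 1/29.02² = 0.00119.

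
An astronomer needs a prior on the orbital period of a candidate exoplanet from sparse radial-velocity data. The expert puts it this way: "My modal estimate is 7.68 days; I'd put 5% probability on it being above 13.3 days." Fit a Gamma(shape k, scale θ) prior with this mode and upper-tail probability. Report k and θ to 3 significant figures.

k ≈ 10.3, θ ≈ 0.83

Gamma(k,θ) with k>1 has mode (k−1)θ, so θ = 7.68/(k−1).
Need P(X < 13.3) = 0.95 with θ tied to k this way. Start at k = 2, θ = 7.68: P(X<13.3) ≈ 0.517.
Too low — raise k to concentrate. Iterating converges to k ≈ 10.3.
Then θ = 7.68/(10.3−1) ≈ 0.83.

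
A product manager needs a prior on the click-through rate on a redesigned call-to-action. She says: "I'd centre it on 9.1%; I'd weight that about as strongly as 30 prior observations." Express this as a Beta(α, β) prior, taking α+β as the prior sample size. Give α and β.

Under the effective-sample-size interpretation, Beta(α, β) has prior mean α/(α+β) and prior sample size α+β.
So α+β = 30 and α/(α+β) = 0.091, giving α = 0.091·30 = 2.73 and β = 30 − 2.73 = 27.27.

α = 2.73, β = 27.27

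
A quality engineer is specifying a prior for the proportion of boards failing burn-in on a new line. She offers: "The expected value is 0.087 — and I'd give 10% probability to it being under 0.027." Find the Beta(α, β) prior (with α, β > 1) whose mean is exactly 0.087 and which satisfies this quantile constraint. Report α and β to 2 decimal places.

α ≈ 2.24, β ≈ 23.53

With mean 0.087 fixed, write α = 0.087s, β = 0.913s where s = α+β.
Need P(θ < 0.027) = 0.1 under Beta(0.087s, 0.913s). Normal approximation: (q−m)/√(m(1−m)/s) ≈ z_{0.1} = -1.28, so s ≈ 0.087·0.913·(-1.28)²/(0.027−0.087)² = 36.2.
At s = 36.2: P(θ<0.027) ≈ 0.055. Adjusting to match 0.1 gives s ≈ 25.77.
So α = 0.087·25.77 ≈ 2.24, β = 0.913·25.77 ≈ 23.53.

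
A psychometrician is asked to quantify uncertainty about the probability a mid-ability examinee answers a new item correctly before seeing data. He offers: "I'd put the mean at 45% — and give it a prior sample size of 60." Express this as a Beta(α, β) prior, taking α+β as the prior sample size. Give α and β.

Under the effective-sample-size interpretation, Beta(α, β) has prior mean α/(α+β) and prior sample size α+β.
So α+β = 60 and α/(α+β) = 0.45, giving α = 0.45·60 = 27 and β = 60 − 27 = 33.

α = 27, β = 33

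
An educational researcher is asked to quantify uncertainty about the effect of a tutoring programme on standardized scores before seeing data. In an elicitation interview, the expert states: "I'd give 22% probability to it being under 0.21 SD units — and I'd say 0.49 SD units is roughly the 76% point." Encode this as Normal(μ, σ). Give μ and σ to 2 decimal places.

The p-quantile of Normal(μ,σ) is μ + z_p·σ, with z_{0.22} = -0.7722 and z_{0.76} = 0.7063.
Eliminate σ: μ = (z₂·x₁ − z₁·x₂)/(z₂ − z₁) = (0.7063·0.21 − (-0.7722)·0.49)/1.478 = 0.36.
Then σ = (x₂ − x₁)/(z₂ − z₁) = (0.49 − 0.21)/1.478 = 0.19.

μ = 0.36, σ = 0.19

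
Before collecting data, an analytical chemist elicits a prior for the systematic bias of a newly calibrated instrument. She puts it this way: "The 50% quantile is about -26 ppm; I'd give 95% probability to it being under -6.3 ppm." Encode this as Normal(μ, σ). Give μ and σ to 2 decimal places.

μ = -26.00, σ = 11.98

The p-quantile of Normal(μ,σ) is μ + z_p·σ, with z_{0.5} = 0 and z_{0.95} = 1.645.
Eliminate σ: μ = (z₂·x₁ − z₁·x₂)/(z₂ − z₁) = (1.645·-26 − (0)·-6.3)/1.645 = -26.00.
Then σ = (x₂ − x₁)/(z₂ − z₁) = (-6.3 − -26)/1.645 = 11.98.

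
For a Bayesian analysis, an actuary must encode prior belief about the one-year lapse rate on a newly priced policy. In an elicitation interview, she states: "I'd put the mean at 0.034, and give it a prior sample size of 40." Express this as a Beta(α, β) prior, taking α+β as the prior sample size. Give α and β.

Under the effective-sample-size interpretation, Beta(α, β) has prior mean α/(α+β) and prior sample size α+β.
So α+β = 40 and α/(α+β) = 0.034, giving α = 0.034·40 = 1.36 and β = 40 − 1.36 = 38.64.

α = 1.36, β = 38.64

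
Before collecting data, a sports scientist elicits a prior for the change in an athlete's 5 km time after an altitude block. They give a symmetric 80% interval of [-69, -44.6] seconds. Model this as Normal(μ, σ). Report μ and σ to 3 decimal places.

A symmetric 80% interval runs μ ± z·σ with z = 1.282.
Half-width = 12.2, so σ = 12.2/1.282 = 9.520.
μ is the interval midpoint, -56.800.

μ = -56.800, σ = 9.520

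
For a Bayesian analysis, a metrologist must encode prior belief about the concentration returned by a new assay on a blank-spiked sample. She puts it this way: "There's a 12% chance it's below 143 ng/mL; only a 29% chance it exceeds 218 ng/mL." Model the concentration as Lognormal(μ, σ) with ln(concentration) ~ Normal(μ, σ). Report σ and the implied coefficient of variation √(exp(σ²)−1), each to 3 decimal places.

σ ≈ 0.244, CV ≈ 0.248

If T ~ Lognormal(μ,σ) then ln T ~ Normal(μ,σ), so the p-quantile of ln T is μ + z_p·σ.
ln(143) = 4.963 and ln(218) = 5.384; z_{0.12} = -1.175, z_{0.71} = 0.5534.
σ = (5.384 − 4.963)/(0.5534 − (-1.175)) = 0.244.
μ = 4.963 − (-1.175)·0.244 = 5.249.
CV = √(exp(σ²)−1) = √(exp(0.0595)−1) = 0.248.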